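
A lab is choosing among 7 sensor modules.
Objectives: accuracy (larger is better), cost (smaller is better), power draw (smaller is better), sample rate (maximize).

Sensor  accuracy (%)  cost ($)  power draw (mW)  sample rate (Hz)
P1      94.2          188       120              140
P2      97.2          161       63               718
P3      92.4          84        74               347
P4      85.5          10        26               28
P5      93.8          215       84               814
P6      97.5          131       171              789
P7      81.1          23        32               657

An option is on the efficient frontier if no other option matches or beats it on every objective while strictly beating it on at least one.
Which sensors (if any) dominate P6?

none

P1: worse on accuracy (94.2 vs 97.5).
P2: worse on accuracy (97.2 vs 97.5).
P3: worse on accuracy (92.4 vs 97.5).
P4: worse on accuracy (85.5 vs 97.5).
P5: worse on accuracy (93.8 vs 97.5).
P7: worse on accuracy (81.1 vs 97.5).
No option dominates P6.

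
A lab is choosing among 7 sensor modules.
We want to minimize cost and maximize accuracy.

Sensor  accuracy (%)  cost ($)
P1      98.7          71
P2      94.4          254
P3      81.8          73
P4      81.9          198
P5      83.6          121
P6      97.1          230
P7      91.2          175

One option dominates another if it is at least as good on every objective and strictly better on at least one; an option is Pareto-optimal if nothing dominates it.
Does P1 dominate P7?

Yes

P1 vs P7: accuracy 98.7≥91.2, cost 71≤175 — P1 is at least as good on every objective with at least one strict improvement.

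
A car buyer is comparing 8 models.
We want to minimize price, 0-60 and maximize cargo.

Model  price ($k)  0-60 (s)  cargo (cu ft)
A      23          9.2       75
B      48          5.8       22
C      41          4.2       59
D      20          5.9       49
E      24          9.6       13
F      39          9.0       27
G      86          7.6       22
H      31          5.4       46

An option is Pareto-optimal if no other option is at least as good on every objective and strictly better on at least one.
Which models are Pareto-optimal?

A, C, D, H

A: not dominated (best cargo).
B: dominated by C (price 41≤48, 0-60 4.2≤5.8, cargo 59≥22).
C: not dominated (best 0-60).
D: not dominated (best price).
E: dominated by A (price 23≤24, 0-60 9.2≤9.6, cargo 75≥13).
F: dominated by D (price 20≤39, 0-60 5.9≤9.0, cargo 49≥27).
G: dominated by B (price 48≤86, 0-60 5.8≤7.6, cargo 22≥22).
H: not dominated.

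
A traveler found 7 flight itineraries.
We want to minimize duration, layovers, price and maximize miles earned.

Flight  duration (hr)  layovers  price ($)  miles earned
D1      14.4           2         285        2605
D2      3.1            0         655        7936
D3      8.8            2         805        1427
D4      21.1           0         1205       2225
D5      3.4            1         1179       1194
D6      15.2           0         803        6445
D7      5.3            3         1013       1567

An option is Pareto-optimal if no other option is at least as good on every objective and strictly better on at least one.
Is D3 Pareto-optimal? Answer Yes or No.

No

D2 vs D3: duration 3.1≤8.8, layovers 0≤2, price 655≤805, miles earned 7936≥1427 — D2 is at least as good on every objective and strictly better on at least one, so D2 dominates D3.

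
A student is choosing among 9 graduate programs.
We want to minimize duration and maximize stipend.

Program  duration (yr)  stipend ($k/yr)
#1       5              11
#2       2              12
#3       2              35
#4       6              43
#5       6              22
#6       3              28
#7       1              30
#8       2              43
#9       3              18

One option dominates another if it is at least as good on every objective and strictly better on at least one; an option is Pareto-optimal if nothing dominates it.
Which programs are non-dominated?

#1: dominated by #2 (duration 2≤5, stipend 12≥11).
#2: dominated by #3 (duration 2≤2, stipend 35≥12).
#3: dominated by #8 (duration 2≤2, stipend 43≥35).
#4: dominated by #8 (duration 2≤6, stipend 43≥43).
#5: dominated by #3 (duration 2≤6, stipend 35≥22).
#6: dominated by #3 (duration 2≤3, stipend 35≥28).
#7: not dominated (best duration).
#8: not dominated.
#9: dominated by #3 (duration 2≤3, stipend 35≥18).

#7, #8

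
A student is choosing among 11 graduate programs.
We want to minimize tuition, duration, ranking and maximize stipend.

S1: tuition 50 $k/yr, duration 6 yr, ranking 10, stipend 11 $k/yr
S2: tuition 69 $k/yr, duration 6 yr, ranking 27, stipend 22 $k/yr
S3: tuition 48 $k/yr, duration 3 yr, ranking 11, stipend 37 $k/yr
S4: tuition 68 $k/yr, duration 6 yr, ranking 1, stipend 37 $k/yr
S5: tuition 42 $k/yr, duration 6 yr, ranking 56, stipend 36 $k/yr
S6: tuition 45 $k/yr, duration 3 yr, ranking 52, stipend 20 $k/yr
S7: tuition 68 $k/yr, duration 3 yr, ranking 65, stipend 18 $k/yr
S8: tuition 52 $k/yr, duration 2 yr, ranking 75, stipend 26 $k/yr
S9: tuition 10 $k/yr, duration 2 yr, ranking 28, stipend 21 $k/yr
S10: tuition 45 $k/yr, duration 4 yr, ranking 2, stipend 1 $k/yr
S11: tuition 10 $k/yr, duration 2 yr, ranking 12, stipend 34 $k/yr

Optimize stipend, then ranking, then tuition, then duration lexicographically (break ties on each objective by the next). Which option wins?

S4

First maximize stipend: best is 37, kept {S3, S4}.
Then minimize ranking: best is 1, kept {S4}.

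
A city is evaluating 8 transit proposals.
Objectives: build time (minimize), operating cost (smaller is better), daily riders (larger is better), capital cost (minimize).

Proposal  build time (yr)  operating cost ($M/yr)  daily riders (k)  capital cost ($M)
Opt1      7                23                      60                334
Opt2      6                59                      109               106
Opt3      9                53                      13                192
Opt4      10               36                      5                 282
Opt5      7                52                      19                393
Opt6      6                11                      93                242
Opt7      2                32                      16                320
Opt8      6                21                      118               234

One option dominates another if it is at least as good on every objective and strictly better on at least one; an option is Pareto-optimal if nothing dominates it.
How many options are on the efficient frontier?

Opt1: dominated by Opt6 (build time 6≤7, operating cost 11≤23, daily riders 93≥60, capital cost 242≤334).
Opt2: not dominated (best capital cost).
Opt3: not dominated.
Opt4: dominated by Opt6 (build time 6≤10, operating cost 11≤36, daily riders 93≥5, capital cost 242≤282).
Opt5: dominated by Opt1 (build time 7≤7, operating cost 23≤52, daily riders 60≥19, capital cost 334≤393).
Opt6: not dominated (best operating cost).
Opt7: not dominated (best build time).
Opt8: not dominated (best daily riders).
Pareto-optimal: Opt2, Opt3, Opt6, Opt7, Opt8 → 5.

5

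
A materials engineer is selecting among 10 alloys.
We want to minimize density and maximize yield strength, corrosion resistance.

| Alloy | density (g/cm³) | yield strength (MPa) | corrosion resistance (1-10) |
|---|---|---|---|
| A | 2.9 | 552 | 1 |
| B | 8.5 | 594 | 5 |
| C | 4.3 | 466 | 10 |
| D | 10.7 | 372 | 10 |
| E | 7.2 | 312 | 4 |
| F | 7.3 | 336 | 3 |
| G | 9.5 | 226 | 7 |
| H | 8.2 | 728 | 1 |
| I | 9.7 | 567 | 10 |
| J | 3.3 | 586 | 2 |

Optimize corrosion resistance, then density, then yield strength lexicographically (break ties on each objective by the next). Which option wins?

C

First maximize corrosion resistance: best is 10, kept {C, D, I}.
Then minimize density: best is 4.3, kept {C}.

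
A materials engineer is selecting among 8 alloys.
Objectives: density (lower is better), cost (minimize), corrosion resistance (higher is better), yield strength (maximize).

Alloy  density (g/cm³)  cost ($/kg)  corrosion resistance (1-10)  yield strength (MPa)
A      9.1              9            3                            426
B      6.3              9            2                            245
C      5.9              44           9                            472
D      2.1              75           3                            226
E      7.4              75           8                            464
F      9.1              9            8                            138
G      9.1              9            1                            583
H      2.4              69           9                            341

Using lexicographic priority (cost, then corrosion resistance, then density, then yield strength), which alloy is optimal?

F

First minimize cost: best is 9, kept {A, B, F, G}.
Then maximize corrosion resistance: best is 8, kept {F}.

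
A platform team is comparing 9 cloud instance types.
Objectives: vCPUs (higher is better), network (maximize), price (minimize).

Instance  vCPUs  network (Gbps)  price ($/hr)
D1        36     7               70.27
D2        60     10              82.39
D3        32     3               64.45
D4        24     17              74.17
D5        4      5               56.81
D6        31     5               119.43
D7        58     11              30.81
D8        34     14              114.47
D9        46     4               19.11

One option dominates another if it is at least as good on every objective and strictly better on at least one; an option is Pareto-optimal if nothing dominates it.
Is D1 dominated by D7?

Yes

D7 vs D1: vCPUs 58≥36, network 11≥7, price 30.81≤70.27 — D7 is at least as good on every objective with at least one strict improvement.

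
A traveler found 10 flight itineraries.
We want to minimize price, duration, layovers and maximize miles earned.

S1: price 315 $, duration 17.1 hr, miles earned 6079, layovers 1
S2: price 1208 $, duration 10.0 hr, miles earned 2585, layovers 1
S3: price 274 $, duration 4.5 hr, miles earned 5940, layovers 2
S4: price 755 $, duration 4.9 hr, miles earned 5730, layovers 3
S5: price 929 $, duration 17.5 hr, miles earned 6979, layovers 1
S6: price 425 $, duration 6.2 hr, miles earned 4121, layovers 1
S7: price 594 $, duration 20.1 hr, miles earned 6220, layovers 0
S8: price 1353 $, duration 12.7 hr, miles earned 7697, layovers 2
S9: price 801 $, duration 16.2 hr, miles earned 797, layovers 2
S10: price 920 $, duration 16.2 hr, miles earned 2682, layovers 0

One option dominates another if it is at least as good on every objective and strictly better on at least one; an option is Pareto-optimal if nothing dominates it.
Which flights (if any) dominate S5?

none

S1: worse on miles earned (6079 vs 6979).
S2: worse on price (1208 vs 929).
S3: worse on miles earned (5940 vs 6979).
S4: worse on miles earned (5730 vs 6979).
S6: worse on miles earned (4121 vs 6979).
S7: worse on duration (20.1 vs 17.5).
S8: worse on price (1353 vs 929).
S9: worse on miles earned (797 vs 6979).
S10: worse on miles earned (2682 vs 6979).
No option dominates S5.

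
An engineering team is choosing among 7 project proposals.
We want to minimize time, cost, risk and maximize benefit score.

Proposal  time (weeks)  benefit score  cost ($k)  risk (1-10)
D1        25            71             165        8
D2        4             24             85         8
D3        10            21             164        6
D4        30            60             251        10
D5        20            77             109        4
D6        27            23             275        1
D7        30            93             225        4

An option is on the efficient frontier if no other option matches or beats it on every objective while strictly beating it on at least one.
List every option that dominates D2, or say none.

none

D1: worse on time (25 vs 4).
D3: worse on time (10 vs 4).
D4: worse on time (30 vs 4).
D5: worse on time (20 vs 4).
D6: worse on time (27 vs 4).
D7: worse on time (30 vs 4).
No option dominates D2.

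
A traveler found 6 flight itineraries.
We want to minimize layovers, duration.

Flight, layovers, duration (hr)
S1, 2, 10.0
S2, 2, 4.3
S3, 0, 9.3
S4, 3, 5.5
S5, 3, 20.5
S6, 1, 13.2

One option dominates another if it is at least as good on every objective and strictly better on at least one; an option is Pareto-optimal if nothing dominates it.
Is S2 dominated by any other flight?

No

S1: worse on duration (10.0 vs 4.3).
S3: worse on duration (9.3 vs 4.3).
S4: worse on layovers (3 vs 2).
S5: worse on layovers (3 vs 2).
S6: worse on duration (13.2 vs 4.3).
No option is at least as good as S2 on every objective and strictly better on one.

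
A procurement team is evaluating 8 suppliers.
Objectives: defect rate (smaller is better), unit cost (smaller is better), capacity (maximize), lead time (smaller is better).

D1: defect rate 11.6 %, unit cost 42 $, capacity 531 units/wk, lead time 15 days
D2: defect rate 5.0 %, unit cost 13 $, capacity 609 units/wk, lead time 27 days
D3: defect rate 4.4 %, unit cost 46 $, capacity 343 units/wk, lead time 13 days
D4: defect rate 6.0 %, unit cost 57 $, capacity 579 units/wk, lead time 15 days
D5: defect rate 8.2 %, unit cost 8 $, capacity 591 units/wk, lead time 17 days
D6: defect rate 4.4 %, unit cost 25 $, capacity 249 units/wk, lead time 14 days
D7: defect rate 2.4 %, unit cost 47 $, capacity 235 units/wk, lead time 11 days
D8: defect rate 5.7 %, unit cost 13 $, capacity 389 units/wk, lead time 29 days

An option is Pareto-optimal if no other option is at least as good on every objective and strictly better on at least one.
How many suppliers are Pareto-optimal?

D1: not dominated.
D2: not dominated (best capacity).
D3: not dominated.
D4: not dominated.
D5: not dominated (best unit cost).
D6: not dominated.
D7: not dominated (best defect rate).
D8: dominated by D2 (defect rate 5.0≤5.7, unit cost 13≤13, capacity 609≥389, lead time 27≤29).
Pareto-optimal: D1, D2, D3, D4, D5, D6, D7 → 7.

7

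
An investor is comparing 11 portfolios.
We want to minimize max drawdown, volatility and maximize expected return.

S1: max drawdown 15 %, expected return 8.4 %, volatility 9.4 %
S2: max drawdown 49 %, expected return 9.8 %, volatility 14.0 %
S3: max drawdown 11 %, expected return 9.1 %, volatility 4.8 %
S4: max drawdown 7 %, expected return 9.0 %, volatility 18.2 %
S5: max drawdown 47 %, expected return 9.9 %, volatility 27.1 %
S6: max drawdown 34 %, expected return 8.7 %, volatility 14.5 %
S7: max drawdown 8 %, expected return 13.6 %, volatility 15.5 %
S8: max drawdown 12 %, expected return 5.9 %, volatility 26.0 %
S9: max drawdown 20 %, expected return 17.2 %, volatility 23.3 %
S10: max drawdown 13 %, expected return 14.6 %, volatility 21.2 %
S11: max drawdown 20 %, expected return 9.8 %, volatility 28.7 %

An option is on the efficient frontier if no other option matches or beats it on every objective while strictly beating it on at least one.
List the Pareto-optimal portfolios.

S2, S3, S4, S7, S9, S10

S1: dominated by S3 (max drawdown 11≤15, expected return 9.1≥8.4, volatility 4.8≤9.4).
S2: not dominated.
S3: not dominated (best volatility).
S4: not dominated (best max drawdown).
S5: dominated by S7 (max drawdown 8≤47, expected return 13.6≥9.9, volatility 15.5≤27.1).
S6: dominated by S3 (max drawdown 11≤34, expected return 9.1≥8.7, volatility 4.8≤14.5).
S7: not dominated.
S8: dominated by S3 (max drawdown 11≤12, expected return 9.1≥5.9, volatility 4.8≤26.0).
S9: not dominated (best expected return).
S10: not dominated.
S11: dominated by S7 (max drawdown 8≤20, expected return 13.6≥9.8, volatility 15.5≤28.7).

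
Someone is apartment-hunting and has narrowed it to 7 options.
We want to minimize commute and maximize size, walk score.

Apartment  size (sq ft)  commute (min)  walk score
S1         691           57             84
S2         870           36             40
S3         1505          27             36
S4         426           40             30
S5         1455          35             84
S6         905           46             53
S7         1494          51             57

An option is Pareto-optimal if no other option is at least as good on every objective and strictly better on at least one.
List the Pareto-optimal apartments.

S3, S5, S7

S1: dominated by S5 (size 1455≥691, commute 35≤57, walk score 84≥84).
S2: dominated by S5 (size 1455≥870, commute 35≤36, walk score 84≥40).
S3: not dominated (best size).
S4: dominated by S2 (size 870≥426, commute 36≤40, walk score 40≥30).
S5: not dominated.
S6: dominated by S5 (size 1455≥905, commute 35≤46, walk score 84≥53).
S7: not dominated.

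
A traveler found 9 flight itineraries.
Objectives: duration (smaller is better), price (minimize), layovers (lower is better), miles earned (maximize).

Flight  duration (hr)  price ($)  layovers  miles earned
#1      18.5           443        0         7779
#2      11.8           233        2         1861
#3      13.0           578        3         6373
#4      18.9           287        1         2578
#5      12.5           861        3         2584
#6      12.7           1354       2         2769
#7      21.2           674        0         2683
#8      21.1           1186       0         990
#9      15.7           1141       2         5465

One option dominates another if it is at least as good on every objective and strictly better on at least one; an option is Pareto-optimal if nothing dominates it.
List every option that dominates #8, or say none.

#1

#1: duration 18.5≤21.1, price 443≤1186, layovers 0≤0, miles earned 7779≥990 — dominates #8.
Others (#2, #3, #4, #5, #6, #7, #9) are each worse than #8 on at least one objective.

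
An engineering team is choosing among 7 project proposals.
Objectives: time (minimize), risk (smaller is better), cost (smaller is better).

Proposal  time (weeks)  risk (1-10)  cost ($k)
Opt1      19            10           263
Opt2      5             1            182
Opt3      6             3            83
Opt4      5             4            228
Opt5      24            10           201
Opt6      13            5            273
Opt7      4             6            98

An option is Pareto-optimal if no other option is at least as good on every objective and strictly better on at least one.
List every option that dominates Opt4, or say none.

Opt2: time 5≤5, risk 1≤4, cost 182≤228 — dominates Opt4.
Others (Opt1, Opt3, Opt5, Opt6, Opt7) are each worse than Opt4 on at least one objective.

Opt2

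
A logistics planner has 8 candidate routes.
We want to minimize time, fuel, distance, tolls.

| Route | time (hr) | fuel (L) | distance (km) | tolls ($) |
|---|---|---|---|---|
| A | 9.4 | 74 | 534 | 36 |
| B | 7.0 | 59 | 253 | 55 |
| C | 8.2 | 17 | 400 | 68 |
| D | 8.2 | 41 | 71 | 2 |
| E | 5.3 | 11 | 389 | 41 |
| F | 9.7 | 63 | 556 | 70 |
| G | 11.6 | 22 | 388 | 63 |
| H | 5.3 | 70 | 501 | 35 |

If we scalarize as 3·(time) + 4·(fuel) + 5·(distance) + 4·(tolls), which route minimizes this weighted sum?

A: 3·9.4 + 4·74 + 5·534 + 4·36 = 3138.2
B: 3·7.0 + 4·59 + 5·253 + 4·55 = 1742.0
C: 3·8.2 + 4·17 + 5·400 + 4·68 = 2364.6
D: 3·8.2 + 4·41 + 5·71 + 4·2 = 551.6
E: 3·5.3 + 4·11 + 5·389 + 4·41 = 2168.9
F: 3·9.7 + 4·63 + 5·556 + 4·70 = 3341.1
G: 3·11.6 + 4·22 + 5·388 + 4·63 = 2314.8
H: 3·5.3 + 4·70 + 5·501 + 4·35 = 2940.9
Lowest: D at 551.6.

D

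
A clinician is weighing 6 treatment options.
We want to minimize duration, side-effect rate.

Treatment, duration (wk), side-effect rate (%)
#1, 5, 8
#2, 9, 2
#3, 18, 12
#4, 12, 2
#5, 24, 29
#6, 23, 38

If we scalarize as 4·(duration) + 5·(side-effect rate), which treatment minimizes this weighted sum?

#1: 4·5 + 5·8 = 60
#2: 4·9 + 5·2 = 46
#3: 4·18 + 5·12 = 132
#4: 4·12 + 5·2 = 58
#5: 4·24 + 5·29 = 241
#6: 4·23 + 5·38 = 282
Lowest: #2 at 46.

#2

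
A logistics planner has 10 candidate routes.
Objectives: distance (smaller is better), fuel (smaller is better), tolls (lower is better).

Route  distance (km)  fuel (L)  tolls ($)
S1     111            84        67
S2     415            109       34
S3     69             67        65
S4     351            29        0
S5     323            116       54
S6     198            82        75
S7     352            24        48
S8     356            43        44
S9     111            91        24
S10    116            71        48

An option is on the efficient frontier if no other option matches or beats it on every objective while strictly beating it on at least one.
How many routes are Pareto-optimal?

5

S1: dominated by S3 (distance 69≤111, fuel 67≤84, tolls 65≤67).
S2: dominated by S4 (distance 351≤415, fuel 29≤109, tolls 0≤34).
S3: not dominated (best distance).
S4: not dominated (best tolls).
S5: dominated by S9 (distance 111≤323, fuel 91≤116, tolls 24≤54).
S6: dominated by S3 (distance 69≤198, fuel 67≤82, tolls 65≤75).
S7: not dominated (best fuel).
S8: dominated by S4 (distance 351≤356, fuel 29≤43, tolls 0≤44).
S9: not dominated.
S10: not dominated.
Pareto-optimal: S3, S4, S7, S9, S10 → 5.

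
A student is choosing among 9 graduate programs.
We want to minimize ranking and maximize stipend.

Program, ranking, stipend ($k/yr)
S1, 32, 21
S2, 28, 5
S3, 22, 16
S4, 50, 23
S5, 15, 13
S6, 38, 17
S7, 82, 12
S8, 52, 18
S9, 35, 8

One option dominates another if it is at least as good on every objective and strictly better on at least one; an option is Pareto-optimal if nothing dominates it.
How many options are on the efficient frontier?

4

S1: not dominated.
S2: dominated by S3 (ranking 22≤28, stipend 16≥5).
S3: not dominated.
S4: not dominated (best stipend).
S5: not dominated (best ranking).
S6: dominated by S1 (ranking 32≤38, stipend 21≥17).
S7: dominated by S1 (ranking 32≤82, stipend 21≥12).
S8: dominated by S1 (ranking 32≤52, stipend 21≥18).
S9: dominated by S1 (ranking 32≤35, stipend 21≥8).
Pareto-optimal: S1, S3, S4, S5 → 4.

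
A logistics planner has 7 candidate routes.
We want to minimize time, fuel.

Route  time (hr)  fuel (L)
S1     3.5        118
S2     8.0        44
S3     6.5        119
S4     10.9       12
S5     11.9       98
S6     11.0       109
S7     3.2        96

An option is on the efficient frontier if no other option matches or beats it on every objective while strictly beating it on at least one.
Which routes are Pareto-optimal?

S2, S4, S7

S1: dominated by S7 (time 3.2≤3.5, fuel 96≤118).
S2: not dominated.
S3: dominated by S1 (time 3.5≤6.5, fuel 118≤119).
S4: not dominated (best fuel).
S5: dominated by S2 (time 8.0≤11.9, fuel 44≤98).
S6: dominated by S2 (time 8.0≤11.0, fuel 44≤109).
S7: not dominated (best time).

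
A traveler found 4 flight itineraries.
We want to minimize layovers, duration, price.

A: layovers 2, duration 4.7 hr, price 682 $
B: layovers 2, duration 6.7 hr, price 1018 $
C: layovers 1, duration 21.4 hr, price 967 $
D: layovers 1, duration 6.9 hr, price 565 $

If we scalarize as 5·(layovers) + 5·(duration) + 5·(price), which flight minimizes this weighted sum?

D

A: 5·2 + 5·4.7 + 5·682 = 3443.5
B: 5·2 + 5·6.7 + 5·1018 = 5133.5
C: 5·1 + 5·21.4 + 5·967 = 4947.0
D: 5·1 + 5·6.9 + 5·565 = 2864.5
Lowest: D at 2864.5.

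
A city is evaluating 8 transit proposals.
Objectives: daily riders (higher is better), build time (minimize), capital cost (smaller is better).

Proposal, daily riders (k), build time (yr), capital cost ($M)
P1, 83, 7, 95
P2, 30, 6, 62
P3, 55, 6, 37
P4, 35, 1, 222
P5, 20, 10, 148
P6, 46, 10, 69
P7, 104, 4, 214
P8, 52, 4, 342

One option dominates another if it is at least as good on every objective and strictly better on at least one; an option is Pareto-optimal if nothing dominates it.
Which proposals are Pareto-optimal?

P1, P3, P4, P7

P1: not dominated.
P2: dominated by P3 (daily riders 55≥30, build time 6≤6, capital cost 37≤62).
P3: not dominated (best capital cost).
P4: not dominated (best build time).
P5: dominated by P1 (daily riders 83≥20, build time 7≤10, capital cost 95≤148).
P6: dominated by P3 (daily riders 55≥46, build time 6≤10, capital cost 37≤69).
P7: not dominated (best daily riders).
P8: dominated by P7 (daily riders 104≥52, build time 4≤4, capital cost 214≤342).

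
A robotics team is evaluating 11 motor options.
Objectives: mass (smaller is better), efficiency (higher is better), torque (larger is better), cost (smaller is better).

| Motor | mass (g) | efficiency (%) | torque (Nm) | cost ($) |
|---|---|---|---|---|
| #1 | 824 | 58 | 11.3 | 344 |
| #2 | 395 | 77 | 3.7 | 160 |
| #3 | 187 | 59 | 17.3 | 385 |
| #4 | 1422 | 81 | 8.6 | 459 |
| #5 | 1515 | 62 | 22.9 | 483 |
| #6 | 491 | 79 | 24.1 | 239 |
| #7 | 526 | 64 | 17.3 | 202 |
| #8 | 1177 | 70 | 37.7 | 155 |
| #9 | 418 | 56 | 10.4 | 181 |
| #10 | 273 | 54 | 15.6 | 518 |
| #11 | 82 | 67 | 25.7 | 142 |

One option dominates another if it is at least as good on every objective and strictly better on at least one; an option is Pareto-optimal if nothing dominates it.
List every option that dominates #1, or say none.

#6: mass 491≤824, efficiency 79≥58, torque 24.1≥11.3, cost 239≤344 — dominates #1.
#7: mass 526≤824, efficiency 64≥58, torque 17.3≥11.3, cost 202≤344 — dominates #1.
#11: mass 82≤824, efficiency 67≥58, torque 25.7≥11.3, cost 142≤344 — dominates #1.
Others (#2, #3, #4, #5, #8, #9, #10) are each worse than #1 on at least one objective.

#6, #7, #11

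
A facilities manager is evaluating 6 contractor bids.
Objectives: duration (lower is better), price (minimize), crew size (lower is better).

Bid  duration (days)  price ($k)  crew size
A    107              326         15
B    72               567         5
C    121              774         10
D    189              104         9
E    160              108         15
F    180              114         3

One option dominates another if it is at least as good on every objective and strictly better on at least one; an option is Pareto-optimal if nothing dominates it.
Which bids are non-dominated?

A, B, D, E, F

A: not dominated.
B: not dominated (best duration).
C: dominated by B (duration 72≤121, price 567≤774, crew size 5≤10).
D: not dominated (best price).
E: not dominated.
F: not dominated (best crew size).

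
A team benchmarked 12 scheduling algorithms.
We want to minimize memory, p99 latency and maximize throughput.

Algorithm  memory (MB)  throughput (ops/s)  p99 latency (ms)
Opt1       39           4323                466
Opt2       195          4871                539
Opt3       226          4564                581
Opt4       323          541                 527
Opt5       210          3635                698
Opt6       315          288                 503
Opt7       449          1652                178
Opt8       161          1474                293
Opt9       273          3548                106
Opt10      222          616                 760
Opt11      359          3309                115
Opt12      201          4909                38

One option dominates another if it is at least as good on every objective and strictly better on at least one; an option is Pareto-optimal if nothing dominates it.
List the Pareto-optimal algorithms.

Opt1: not dominated (best memory).
Opt2: not dominated.
Opt3: dominated by Opt2 (memory 195≤226, throughput 4871≥4564, p99 latency 539≤581).
Opt4: dominated by Opt1 (memory 39≤323, throughput 4323≥541, p99 latency 466≤527).
Opt5: dominated by Opt1 (memory 39≤210, throughput 4323≥3635, p99 latency 466≤698).
Opt6: dominated by Opt1 (memory 39≤315, throughput 4323≥288, p99 latency 466≤503).
Opt7: dominated by Opt9 (memory 273≤449, throughput 3548≥1652, p99 latency 106≤178).
Opt8: not dominated.
Opt9: dominated by Opt12 (memory 201≤273, throughput 4909≥3548, p99 latency 38≤106).
Opt10: dominated by Opt1 (memory 39≤222, throughput 4323≥616, p99 latency 466≤760).
Opt11: dominated by Opt9 (memory 273≤359, throughput 3548≥3309, p99 latency 106≤115).
Opt12: not dominated (best throughput).

Opt1, Opt2, Opt8, Opt12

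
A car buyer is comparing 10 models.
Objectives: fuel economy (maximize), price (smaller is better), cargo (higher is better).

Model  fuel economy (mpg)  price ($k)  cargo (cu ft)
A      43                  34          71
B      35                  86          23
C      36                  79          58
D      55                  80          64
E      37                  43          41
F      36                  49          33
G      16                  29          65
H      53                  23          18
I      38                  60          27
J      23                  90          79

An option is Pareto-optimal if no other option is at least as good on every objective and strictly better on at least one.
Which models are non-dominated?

A, D, G, H, J

A: not dominated.
B: dominated by A (fuel economy 43≥35, price 34≤86, cargo 71≥23).
C: dominated by A (fuel economy 43≥36, price 34≤79, cargo 71≥58).
D: not dominated (best fuel economy).
E: dominated by A (fuel economy 43≥37, price 34≤43, cargo 71≥41).
F: dominated by A (fuel economy 43≥36, price 34≤49, cargo 71≥33).
G: not dominated.
H: not dominated (best price).
I: dominated by A (fuel economy 43≥38, price 34≤60, cargo 71≥27).
J: not dominated (best cargo).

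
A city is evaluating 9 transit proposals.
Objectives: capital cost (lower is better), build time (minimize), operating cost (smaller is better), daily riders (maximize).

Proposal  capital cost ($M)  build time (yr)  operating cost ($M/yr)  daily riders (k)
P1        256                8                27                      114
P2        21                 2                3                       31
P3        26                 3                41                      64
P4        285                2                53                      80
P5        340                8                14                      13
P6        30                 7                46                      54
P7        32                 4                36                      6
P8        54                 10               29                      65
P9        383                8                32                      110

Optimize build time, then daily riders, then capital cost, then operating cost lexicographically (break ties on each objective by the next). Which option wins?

P4

First minimize build time: best is 2, kept {P2, P4}.
Then maximize daily riders: best is 80, kept {P4}.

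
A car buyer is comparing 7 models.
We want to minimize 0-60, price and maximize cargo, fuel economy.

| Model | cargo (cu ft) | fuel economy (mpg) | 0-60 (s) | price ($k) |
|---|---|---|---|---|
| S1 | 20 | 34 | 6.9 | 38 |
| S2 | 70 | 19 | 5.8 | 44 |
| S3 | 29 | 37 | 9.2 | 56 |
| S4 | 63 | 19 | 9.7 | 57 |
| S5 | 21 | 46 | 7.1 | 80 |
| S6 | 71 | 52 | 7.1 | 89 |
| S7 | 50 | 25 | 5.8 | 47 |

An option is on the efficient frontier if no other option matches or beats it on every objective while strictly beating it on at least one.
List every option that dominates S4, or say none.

S2: cargo 70≥63, fuel economy 19≥19, 0-60 5.8≤9.7, price 44≤57 — dominates S4.
Others (S1, S3, S5, S6, S7) are each worse than S4 on at least one objective.

S2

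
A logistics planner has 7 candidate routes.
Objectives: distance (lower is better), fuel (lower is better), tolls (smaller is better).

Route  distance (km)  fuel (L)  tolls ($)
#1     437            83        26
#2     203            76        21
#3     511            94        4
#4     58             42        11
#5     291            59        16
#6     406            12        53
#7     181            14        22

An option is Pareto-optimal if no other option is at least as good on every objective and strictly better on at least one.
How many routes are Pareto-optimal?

4

#1: dominated by #2 (distance 203≤437, fuel 76≤83, tolls 21≤26).
#2: dominated by #4 (distance 58≤203, fuel 42≤76, tolls 11≤21).
#3: not dominated (best tolls).
#4: not dominated (best distance).
#5: dominated by #4 (distance 58≤291, fuel 42≤59, tolls 11≤16).
#6: not dominated (best fuel).
#7: not dominated.
Pareto-optimal: #3, #4, #6, #7 → 4.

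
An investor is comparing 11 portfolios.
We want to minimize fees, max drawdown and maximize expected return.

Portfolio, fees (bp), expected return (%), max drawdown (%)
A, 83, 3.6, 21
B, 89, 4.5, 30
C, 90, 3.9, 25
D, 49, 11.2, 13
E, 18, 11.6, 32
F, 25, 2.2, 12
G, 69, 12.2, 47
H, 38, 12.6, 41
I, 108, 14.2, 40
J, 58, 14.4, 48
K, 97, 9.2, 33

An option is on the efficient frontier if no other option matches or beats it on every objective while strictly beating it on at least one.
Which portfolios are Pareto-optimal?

A: dominated by D (fees 49≤83, expected return 11.2≥3.6, max drawdown 13≤21).
B: dominated by D (fees 49≤89, expected return 11.2≥4.5, max drawdown 13≤30).
C: dominated by D (fees 49≤90, expected return 11.2≥3.9, max drawdown 13≤25).
D: not dominated.
E: not dominated (best fees).
F: not dominated (best max drawdown).
G: dominated by H (fees 38≤69, expected return 12.6≥12.2, max drawdown 41≤47).
H: not dominated.
I: not dominated.
J: not dominated (best expected return).
K: dominated by D (fees 49≤97, expected return 11.2≥9.2, max drawdown 13≤33).

D, E, F, H, I, J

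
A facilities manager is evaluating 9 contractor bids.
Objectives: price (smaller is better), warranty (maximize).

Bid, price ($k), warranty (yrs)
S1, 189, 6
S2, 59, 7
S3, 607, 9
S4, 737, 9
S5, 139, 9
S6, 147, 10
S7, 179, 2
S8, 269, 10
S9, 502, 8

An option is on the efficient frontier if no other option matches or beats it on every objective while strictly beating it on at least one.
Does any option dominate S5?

No

S1: worse on price (189 vs 139).
S2: worse on warranty (7 vs 9).
S3: worse on price (607 vs 139).
S4: worse on price (737 vs 139).
S6: worse on price (147 vs 139).
S7: worse on price (179 vs 139).
S8: worse on price (269 vs 139).
S9: worse on price (502 vs 139).
No option is at least as good as S5 on every objective and strictly better on one.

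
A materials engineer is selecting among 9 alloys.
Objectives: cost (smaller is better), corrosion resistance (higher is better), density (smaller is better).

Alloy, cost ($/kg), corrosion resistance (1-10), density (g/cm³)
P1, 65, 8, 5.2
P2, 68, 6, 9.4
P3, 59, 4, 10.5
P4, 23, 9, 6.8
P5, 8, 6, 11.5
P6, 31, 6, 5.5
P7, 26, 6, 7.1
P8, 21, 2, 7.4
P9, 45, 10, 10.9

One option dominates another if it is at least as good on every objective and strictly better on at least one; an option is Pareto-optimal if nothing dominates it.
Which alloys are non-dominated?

P1: not dominated (best density).
P2: dominated by P1 (cost 65≤68, corrosion resistance 8≥6, density 5.2≤9.4).
P3: dominated by P4 (cost 23≤59, corrosion resistance 9≥4, density 6.8≤10.5).
P4: not dominated.
P5: not dominated (best cost).
P6: not dominated.
P7: dominated by P4 (cost 23≤26, corrosion resistance 9≥6, density 6.8≤7.1).
P8: not dominated.
P9: not dominated (best corrosion resistance).

P1, P4, P5, P6, P8, P9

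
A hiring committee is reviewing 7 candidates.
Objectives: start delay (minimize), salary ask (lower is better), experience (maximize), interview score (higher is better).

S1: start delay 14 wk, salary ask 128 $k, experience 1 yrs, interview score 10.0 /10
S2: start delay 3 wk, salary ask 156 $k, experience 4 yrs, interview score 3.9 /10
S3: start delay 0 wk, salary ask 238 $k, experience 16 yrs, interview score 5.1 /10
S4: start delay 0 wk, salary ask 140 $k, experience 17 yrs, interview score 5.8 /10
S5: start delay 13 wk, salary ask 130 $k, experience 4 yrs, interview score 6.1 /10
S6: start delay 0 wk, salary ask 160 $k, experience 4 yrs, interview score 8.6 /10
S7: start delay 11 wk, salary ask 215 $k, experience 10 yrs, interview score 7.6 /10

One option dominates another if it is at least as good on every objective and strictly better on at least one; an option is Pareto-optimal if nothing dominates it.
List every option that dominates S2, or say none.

S4

S4: start delay 0≤3, salary ask 140≤156, experience 17≥4, interview score 5.8≥3.9 — dominates S2.
Others (S1, S3, S5, S6, S7) are each worse than S2 on at least one objective.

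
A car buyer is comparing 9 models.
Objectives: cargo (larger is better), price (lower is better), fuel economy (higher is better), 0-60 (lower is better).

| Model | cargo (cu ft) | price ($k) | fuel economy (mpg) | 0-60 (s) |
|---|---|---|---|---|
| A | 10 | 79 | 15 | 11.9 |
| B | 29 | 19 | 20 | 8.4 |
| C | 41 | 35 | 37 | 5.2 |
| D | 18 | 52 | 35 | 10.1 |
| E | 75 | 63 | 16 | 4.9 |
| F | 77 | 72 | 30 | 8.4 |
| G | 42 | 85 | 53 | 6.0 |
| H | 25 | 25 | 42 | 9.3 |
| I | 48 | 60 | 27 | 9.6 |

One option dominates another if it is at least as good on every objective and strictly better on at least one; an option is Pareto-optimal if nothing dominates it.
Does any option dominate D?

Yes

C vs D: cargo 41≥18, price 35≤52, fuel economy 37≥35, 0-60 5.2≤10.1 — C is at least as good on every objective and strictly better on at least one, so C dominates D.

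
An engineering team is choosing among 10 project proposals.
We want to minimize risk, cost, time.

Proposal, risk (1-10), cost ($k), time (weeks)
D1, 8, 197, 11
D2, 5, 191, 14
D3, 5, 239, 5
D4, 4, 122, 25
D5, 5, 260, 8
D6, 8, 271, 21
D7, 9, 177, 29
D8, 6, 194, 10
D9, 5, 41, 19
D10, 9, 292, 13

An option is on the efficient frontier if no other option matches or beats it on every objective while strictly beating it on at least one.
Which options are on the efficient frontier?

D2, D3, D4, D8, D9

D1: dominated by D8 (risk 6≤8, cost 194≤197, time 10≤11).
D2: not dominated.
D3: not dominated (best time).
D4: not dominated (best risk).
D5: dominated by D3 (risk 5≤5, cost 239≤260, time 5≤8).
D6: dominated by D1 (risk 8≤8, cost 197≤271, time 11≤21).
D7: dominated by D4 (risk 4≤9, cost 122≤177, time 25≤29).
D8: not dominated.
D9: not dominated (best cost).
D10: dominated by D1 (risk 8≤9, cost 197≤292, time 11≤13).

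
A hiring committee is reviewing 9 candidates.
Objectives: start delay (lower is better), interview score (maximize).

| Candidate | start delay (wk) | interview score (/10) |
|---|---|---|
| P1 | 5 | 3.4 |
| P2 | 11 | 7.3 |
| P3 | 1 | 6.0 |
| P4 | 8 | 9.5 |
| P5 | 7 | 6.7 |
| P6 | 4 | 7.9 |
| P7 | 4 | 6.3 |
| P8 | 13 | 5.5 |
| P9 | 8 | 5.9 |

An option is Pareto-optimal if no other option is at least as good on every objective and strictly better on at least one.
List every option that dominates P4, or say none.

P1: worse on interview score (3.4 vs 9.5).
P2: worse on start delay (11 vs 8).
P3: worse on interview score (6.0 vs 9.5).
P5: worse on interview score (6.7 vs 9.5).
P6: worse on interview score (7.9 vs 9.5).
P7: worse on interview score (6.3 vs 9.5).
P8: worse on start delay (13 vs 8).
P9: worse on interview score (5.9 vs 9.5).
No option dominates P4.

none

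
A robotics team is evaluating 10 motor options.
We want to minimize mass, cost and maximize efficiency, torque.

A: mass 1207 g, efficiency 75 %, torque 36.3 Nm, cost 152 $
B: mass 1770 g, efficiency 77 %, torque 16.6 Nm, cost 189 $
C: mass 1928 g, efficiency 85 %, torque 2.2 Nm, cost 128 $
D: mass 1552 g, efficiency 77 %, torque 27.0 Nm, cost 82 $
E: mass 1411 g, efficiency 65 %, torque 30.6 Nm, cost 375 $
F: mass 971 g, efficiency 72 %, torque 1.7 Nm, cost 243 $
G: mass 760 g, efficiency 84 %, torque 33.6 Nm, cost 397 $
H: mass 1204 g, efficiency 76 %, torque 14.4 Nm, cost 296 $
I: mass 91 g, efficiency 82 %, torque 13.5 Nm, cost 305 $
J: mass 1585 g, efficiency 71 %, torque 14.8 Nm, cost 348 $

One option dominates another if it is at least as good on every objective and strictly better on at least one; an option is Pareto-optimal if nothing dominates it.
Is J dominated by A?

A vs J: mass 1207≤1585, efficiency 75≥71, torque 36.3≥14.8, cost 152≤348 — A is at least as good on every objective with at least one strict improvement.

Yes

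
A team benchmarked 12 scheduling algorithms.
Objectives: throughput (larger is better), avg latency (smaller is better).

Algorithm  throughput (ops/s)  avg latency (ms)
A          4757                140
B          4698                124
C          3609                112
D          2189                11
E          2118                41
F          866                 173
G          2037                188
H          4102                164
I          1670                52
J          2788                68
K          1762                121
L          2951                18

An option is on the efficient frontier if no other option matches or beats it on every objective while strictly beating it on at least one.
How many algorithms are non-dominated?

5

A: not dominated (best throughput).
B: not dominated.
C: not dominated.
D: not dominated (best avg latency).
E: dominated by D (throughput 2189≥2118, avg latency 11≤41).
F: dominated by A (throughput 4757≥866, avg latency 140≤173).
G: dominated by A (throughput 4757≥2037, avg latency 140≤188).
H: dominated by A (throughput 4757≥4102, avg latency 140≤164).
I: dominated by D (throughput 2189≥1670, avg latency 11≤52).
J: dominated by L (throughput 2951≥2788, avg latency 18≤68).
K: dominated by C (throughput 3609≥1762, avg latency 112≤121).
L: not dominated.
Pareto-optimal: A, B, C, D, L → 5.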